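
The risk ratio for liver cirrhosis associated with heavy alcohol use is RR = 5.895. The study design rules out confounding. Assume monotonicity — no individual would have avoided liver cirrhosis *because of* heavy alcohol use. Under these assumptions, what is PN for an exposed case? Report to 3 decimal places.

Under exogeneity and monotonicity, PN = (RR − 1) / RR = 1 − 1/RR.
PN = (5.895 − 1) / 5.895 = 4.895 / 5.895 ≈ 0.8304

PN ≈ 0.830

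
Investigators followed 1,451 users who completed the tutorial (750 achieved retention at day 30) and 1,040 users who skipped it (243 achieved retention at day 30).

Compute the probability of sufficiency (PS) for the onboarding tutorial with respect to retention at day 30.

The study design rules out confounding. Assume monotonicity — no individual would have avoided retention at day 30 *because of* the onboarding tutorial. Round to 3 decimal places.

PS ≈ 0.370

p₁ = P(outcome | exposed) = 750/1451 = 0.51688
p₀ = P(outcome | unexposed) = 243/1040 = 0.23365
Under exogeneity and monotonicity, PS = (p₁ − p₀) / (1 − p₀).
PS = (0.51688 − 0.23365) / (1 − 0.23365) = 0.28323 / 0.76635 ≈ 0.3696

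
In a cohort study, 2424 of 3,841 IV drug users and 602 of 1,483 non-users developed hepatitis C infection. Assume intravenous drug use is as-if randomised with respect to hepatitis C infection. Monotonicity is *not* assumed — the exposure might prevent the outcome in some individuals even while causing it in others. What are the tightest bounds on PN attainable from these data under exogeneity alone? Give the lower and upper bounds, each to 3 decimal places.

p₁ = P(outcome | exposed) = 2424/3841 = 0.63109
p₀ = P(outcome | unexposed) = 602/1483 = 0.40593
Under exogeneity alone the bounds on PN are max{0,(p₁−p₀)/p₁} ≤ PN ≤ min{1,(1−p₀)/p₁}.
  lower = (p₁ − p₀)/p₁ = 0.22515 / 0.63109 ≈ 0.3568
  upper = min{1, (1 − p₀)/p₁} = 0.59407 / 0.63109 ≈ 0.9413

0.357 ≤ PN ≤ 0.941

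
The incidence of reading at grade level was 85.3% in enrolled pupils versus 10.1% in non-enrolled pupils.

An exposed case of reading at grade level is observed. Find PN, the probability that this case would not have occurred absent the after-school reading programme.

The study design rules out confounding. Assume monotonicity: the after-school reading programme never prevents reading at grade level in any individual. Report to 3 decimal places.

p₁ = 0.853, p₀ = 0.101.
Under exogeneity and monotonicity, PN = (p₁ − p₀) / p₁.
PN = (0.853 − 0.101) / 0.853 = 0.752 / 0.853 ≈ 0.8816

PN ≈ 0.882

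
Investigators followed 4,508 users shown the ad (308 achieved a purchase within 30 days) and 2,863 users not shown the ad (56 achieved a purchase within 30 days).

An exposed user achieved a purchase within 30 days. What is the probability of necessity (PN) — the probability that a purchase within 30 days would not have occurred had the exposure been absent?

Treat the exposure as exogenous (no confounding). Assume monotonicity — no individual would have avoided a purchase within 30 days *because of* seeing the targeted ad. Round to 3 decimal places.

p₁ = P(outcome | exposed) = 308/4508 = 0.068323
p₀ = P(outcome | unexposed) = 56/2863 = 0.01956
Under exogeneity and monotonicity, PN = (p₁ − p₀) / p₁.
PN = (0.068323 − 0.01956) / 0.068323 = 0.048763 / 0.068323 ≈ 0.7137

PN ≈ 0.714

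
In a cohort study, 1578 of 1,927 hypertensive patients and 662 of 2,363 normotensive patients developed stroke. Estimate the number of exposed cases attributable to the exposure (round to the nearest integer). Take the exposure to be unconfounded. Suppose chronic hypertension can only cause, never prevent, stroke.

about 1038 cases

p₁ = P(outcome | exposed) = 1578/1927 = 0.81889
p₀ = P(outcome | unexposed) = 662/2363 = 0.28015
PN = (p₁ − p₀)/p₁ = (0.81889 − 0.28015) / 0.81889 ≈ 0.65789.
Attributable cases ≈ PN × (exposed cases) = 0.65789 × 1578 ≈ 1038.15.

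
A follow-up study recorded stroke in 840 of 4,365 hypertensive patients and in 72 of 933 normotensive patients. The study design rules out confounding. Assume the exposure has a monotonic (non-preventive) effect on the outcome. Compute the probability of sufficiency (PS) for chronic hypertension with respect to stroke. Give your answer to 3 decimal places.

PS ≈ 0.125

p₁ = P(outcome | exposed) = 840/4365 = 0.19244
p₀ = P(outcome | unexposed) = 72/933 = 0.07717
Under exogeneity and monotonicity, PS = (p₁ − p₀) / (1 − p₀).
PS = (0.19244 − 0.07717) / (1 − 0.07717) = 0.11527 / 0.92283 ≈ 0.1249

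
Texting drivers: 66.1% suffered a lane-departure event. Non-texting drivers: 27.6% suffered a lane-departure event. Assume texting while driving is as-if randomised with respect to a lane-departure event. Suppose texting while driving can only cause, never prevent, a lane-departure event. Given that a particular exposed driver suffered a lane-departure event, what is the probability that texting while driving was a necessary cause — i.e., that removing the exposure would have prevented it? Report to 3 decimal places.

PN ≈ 0.582

p₁ = 0.661, p₀ = 0.276.
Under exogeneity and monotonicity, PN = (p₁ − p₀) / p₁.
PN = (0.661 − 0.276) / 0.661 = 0.385 / 0.661 ≈ 0.5825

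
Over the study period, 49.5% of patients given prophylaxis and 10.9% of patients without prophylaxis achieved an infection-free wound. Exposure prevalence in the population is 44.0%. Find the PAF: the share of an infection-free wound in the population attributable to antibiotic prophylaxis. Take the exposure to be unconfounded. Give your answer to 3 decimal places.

PAF ≈ 0.609

p₁ = 0.495, p₀ = 0.109.
Overall risk P(Y=1) = π·p₁ + (1−π)·p₀ = 0.44×0.495 + 0.56×0.109 = 0.27884.
Under exogeneity, PAF = [P(Y=1) − p₀] / P(Y=1).
PAF = (0.27884 − 0.109) / 0.27884 ≈ 0.6091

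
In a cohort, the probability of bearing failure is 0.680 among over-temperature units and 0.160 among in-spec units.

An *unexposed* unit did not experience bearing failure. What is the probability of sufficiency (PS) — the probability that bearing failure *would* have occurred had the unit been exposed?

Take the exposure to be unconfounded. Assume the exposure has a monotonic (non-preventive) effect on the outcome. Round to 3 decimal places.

Let p₁ = 0.68, p₀ = 0.16.
Under exogeneity and monotonicity, PS = (p₁ − p₀) / (1 − p₀).
PS = (0.68 − 0.16) / (1 − 0.16) = 0.52 / 0.84 ≈ 0.6190

PS ≈ 0.619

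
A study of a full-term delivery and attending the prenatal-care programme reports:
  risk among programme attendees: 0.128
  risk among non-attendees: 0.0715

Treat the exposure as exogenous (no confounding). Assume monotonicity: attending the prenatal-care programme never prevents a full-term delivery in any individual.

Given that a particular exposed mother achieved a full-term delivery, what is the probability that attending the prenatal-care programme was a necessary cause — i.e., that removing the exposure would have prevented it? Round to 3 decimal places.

Let p₁ = 0.128, p₀ = 0.0715.
Under exogeneity and monotonicity, PN = (p₁ − p₀) / p₁.
PN = (0.128 − 0.0715) / 0.128 = 0.0565 / 0.128 ≈ 0.4414

PN ≈ 0.441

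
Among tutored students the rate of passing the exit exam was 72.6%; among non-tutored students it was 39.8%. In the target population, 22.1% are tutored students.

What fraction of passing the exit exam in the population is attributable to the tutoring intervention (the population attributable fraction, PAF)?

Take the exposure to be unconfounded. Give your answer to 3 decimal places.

p₁ = 0.726, p₀ = 0.398.
Overall risk P(Y=1) = π·p₁ + (1−π)·p₀ = 0.221×0.726 + 0.779×0.398 = 0.47049.
Under exogeneity, PAF = [P(Y=1) − p₀] / P(Y=1).
PAF = (0.47049 − 0.398) / 0.47049 ≈ 0.1541

PAF ≈ 0.154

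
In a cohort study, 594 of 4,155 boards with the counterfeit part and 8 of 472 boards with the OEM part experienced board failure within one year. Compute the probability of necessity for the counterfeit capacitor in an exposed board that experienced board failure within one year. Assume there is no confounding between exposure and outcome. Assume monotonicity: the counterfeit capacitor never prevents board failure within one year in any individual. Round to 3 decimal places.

PN ≈ 0.881

p₁ = P(outcome | exposed) = 594/4155 = 0.14296
p₀ = P(outcome | unexposed) = 8/472 = 0.016949
Under exogeneity and monotonicity, PN = (p₁ − p₀) / p₁.
PN = (0.14296 − 0.016949) / 0.14296 = 0.12601 / 0.14296 ≈ 0.8814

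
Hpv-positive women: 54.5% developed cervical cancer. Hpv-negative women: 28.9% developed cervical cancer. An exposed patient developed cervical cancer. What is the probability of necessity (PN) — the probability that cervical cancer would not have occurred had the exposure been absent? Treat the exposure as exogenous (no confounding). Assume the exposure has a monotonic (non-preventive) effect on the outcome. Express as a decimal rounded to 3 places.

p₁ = 0.545, p₀ = 0.289.
Under exogeneity and monotonicity, PN = (p₁ − p₀) / p₁.
PN = (0.545 − 0.289) / 0.545 = 0.256 / 0.545 ≈ 0.4697

PN ≈ 0.470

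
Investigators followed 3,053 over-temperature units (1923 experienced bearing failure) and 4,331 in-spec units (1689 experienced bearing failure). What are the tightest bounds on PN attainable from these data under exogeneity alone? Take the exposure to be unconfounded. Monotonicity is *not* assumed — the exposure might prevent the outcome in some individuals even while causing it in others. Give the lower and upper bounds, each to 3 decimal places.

0.381 ≤ PN ≤ 0.968

p₁ = P(outcome | exposed) = 1923/3053 = 0.62987
p₀ = P(outcome | unexposed) = 1689/4331 = 0.38998
Under exogeneity alone the bounds on PN are max{0,(p₁−p₀)/p₁} ≤ PN ≤ min{1,(1−p₀)/p₁}.
  lower = (p₁ − p₀)/p₁ = 0.23989 / 0.62987 ≈ 0.3809
  upper = min{1, (1 − p₀)/p₁} = 0.61002 / 0.62987 ≈ 0.9685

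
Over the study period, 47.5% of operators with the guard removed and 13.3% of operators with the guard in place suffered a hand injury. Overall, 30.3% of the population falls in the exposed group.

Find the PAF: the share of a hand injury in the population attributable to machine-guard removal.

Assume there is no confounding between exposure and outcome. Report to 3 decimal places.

PAF ≈ 0.438

p₁ = 0.475, p₀ = 0.133.
Overall risk P(Y=1) = π·p₁ + (1−π)·p₀ = 0.303×0.475 + 0.697×0.133 = 0.23663.
Under exogeneity, PAF = [P(Y=1) − p₀] / P(Y=1).
PAF = (0.23663 − 0.133) / 0.23663 ≈ 0.4379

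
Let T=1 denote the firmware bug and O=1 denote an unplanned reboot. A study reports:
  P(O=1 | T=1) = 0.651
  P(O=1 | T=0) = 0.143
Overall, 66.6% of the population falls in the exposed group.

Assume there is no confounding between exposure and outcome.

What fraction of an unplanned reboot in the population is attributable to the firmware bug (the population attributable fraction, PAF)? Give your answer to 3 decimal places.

PAF ≈ 0.703

Let p₁ = 0.651, p₀ = 0.143.
Overall risk P(Y=1) = π·p₁ + (1−π)·p₀ = 0.666×0.651 + 0.334×0.143 = 0.48133.
Under exogeneity, PAF = [P(Y=1) − p₀] / P(Y=1).
PAF = (0.48133 − 0.143) / 0.48133 ≈ 0.7029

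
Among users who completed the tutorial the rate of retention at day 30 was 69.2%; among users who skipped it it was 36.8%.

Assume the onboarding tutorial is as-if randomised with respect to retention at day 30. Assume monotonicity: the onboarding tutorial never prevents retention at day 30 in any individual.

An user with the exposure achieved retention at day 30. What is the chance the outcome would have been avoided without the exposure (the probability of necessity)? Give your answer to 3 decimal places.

PN ≈ 0.468

p₁ = 0.692, p₀ = 0.368.
Under exogeneity and monotonicity, PN = (p₁ − p₀) / p₁.
PN = (0.692 − 0.368) / 0.692 = 0.324 / 0.692 ≈ 0.4682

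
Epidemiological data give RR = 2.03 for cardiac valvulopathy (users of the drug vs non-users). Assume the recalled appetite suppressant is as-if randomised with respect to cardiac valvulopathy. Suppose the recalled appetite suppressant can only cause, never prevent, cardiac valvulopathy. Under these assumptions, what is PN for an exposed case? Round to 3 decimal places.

Under exogeneity and monotonicity, PN = (RR − 1) / RR = 1 − 1/RR.
PN = (2.03 − 1) / 2.03 = 1.03 / 2.03 ≈ 0.5074

PN ≈ 0.507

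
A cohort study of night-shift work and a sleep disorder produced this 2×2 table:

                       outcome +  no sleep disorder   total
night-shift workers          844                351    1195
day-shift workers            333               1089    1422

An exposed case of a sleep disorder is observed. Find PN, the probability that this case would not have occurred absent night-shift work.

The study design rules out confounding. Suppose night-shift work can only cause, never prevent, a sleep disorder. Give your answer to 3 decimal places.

p₁ = P(outcome | exposed) = 844/1195 = 0.70628
p₀ = P(outcome | unexposed) = 333/1422 = 0.23418
Under exogeneity and monotonicity, PN = (p₁ − p₀)/p₁.
PN = (0.70628 − 0.23418) / 0.70628 ≈ 0.6684

PN ≈ 0.668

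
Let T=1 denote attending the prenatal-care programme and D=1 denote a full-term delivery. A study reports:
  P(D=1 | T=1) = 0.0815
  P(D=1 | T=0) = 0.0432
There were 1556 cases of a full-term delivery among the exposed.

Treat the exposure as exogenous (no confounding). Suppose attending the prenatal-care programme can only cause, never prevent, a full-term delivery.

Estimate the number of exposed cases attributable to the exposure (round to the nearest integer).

about 731 cases

Let p₁ = 0.0815, p₀ = 0.0432.
PN = (p₁ − p₀)/p₁ = (0.0815 − 0.0432) / 0.0815 ≈ 0.46994.
Attributable cases ≈ PN × (exposed cases) = 0.46994 × 1556 ≈ 731.22.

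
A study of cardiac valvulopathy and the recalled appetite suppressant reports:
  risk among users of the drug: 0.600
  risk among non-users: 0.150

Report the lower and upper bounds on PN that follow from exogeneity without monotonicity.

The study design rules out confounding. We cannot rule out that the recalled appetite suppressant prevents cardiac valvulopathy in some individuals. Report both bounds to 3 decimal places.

0.750 ≤ PN ≤ 1.000

Let p₁ = 0.6, p₀ = 0.15.
Under exogeneity alone the bounds on PN are max{0,(p₁−p₀)/p₁} ≤ PN ≤ min{1,(1−p₀)/p₁}.
  lower = (p₁ − p₀)/p₁ = 0.45 / 0.6 ≈ 0.7500
  upper = min{1, (1 − p₀)/p₁} = 0.85 / 0.6 ≈ 1.4167 → capped at 1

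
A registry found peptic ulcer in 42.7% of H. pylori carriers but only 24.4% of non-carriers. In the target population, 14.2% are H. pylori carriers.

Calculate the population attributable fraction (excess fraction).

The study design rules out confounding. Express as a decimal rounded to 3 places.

p₁ = 0.427, p₀ = 0.244.
Overall risk P(Y=1) = π·p₁ + (1−π)·p₀ = 0.142×0.427 + 0.858×0.244 = 0.26999.
Under exogeneity, PAF = [P(Y=1) − p₀] / P(Y=1).
PAF = (0.26999 − 0.244) / 0.26999 ≈ 0.0962

PAF ≈ 0.096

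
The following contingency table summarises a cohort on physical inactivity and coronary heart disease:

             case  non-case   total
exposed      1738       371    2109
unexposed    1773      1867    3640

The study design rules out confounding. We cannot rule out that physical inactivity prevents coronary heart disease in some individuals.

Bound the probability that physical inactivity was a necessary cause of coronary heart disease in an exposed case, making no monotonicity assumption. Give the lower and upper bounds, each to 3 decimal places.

0.409 ≤ PN ≤ 0.622

p₁ = P(outcome | exposed) = 1738/2109 = 0.82409
p₀ = P(outcome | unexposed) = 1773/3640 = 0.48709
Under exogeneity alone the bounds on PN are max{0,(p₁−p₀)/p₁} ≤ PN ≤ min{1,(1−p₀)/p₁}.
  lower = (p₁ − p₀)/p₁ = 0.337 / 0.82409 ≈ 0.4089
  upper = min{1, (1 − p₀)/p₁} = 0.51291 / 0.82409 ≈ 0.6224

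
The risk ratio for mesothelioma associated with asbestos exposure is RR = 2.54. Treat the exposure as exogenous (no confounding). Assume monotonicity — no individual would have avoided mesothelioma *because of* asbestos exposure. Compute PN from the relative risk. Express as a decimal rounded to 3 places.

Under exogeneity and monotonicity, PN = (RR − 1) / RR = 1 − 1/RR.
PN = (2.54 − 1) / 2.54 = 1.54 / 2.54 ≈ 0.6063

PN ≈ 0.606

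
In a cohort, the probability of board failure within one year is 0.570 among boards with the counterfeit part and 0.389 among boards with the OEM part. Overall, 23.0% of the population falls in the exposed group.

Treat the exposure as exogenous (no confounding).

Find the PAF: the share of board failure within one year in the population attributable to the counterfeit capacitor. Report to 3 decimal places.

PAF ≈ 0.097

Let p₁ = 0.57, p₀ = 0.389.
Overall risk P(Y=1) = π·p₁ + (1−π)·p₀ = 0.23×0.57 + 0.77×0.389 = 0.43063.
Under exogeneity, PAF = [P(Y=1) − p₀] / P(Y=1).
PAF = (0.43063 − 0.389) / 0.43063 ≈ 0.0967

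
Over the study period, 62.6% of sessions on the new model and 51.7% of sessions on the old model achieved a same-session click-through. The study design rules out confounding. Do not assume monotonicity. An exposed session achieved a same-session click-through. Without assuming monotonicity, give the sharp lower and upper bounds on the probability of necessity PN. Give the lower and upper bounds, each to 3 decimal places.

p₁ = 0.626, p₀ = 0.517.
Under exogeneity alone the bounds on PN are max{0,(p₁−p₀)/p₁} ≤ PN ≤ min{1,(1−p₀)/p₁}.
  lower = (p₁ − p₀)/p₁ = 0.109 / 0.626 ≈ 0.1741
  upper = min{1, (1 − p₀)/p₁} = 0.483 / 0.626 ≈ 0.7716

0.174 ≤ PN ≤ 0.772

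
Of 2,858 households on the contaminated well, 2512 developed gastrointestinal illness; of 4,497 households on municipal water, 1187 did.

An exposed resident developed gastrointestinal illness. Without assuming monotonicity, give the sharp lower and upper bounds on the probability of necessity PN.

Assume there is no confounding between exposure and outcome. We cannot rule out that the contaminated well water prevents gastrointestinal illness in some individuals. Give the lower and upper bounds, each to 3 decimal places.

p₁ = P(outcome | exposed) = 2512/2858 = 0.87894
p₀ = P(outcome | unexposed) = 1187/4497 = 0.26395
Under exogeneity alone the bounds on PN are max{0,(p₁−p₀)/p₁} ≤ PN ≤ min{1,(1−p₀)/p₁}.
  lower = (p₁ − p₀)/p₁ = 0.61498 / 0.87894 ≈ 0.6997
  upper = min{1, (1 − p₀)/p₁} = 0.73605 / 0.87894 ≈ 0.8374

0.700 ≤ PN ≤ 0.837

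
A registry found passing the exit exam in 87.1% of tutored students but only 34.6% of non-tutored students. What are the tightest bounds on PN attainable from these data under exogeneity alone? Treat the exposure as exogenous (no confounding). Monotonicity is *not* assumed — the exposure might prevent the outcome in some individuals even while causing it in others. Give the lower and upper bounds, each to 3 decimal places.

p₁ = 0.871, p₀ = 0.346.
Under exogeneity alone the bounds on PN are max{0,(p₁−p₀)/p₁} ≤ PN ≤ min{1,(1−p₀)/p₁}.
  lower = (p₁ − p₀)/p₁ = 0.525 / 0.871 ≈ 0.6028
  upper = min{1, (1 − p₀)/p₁} = 0.654 / 0.871 ≈ 0.7509

0.603 ≤ PN ≤ 0.751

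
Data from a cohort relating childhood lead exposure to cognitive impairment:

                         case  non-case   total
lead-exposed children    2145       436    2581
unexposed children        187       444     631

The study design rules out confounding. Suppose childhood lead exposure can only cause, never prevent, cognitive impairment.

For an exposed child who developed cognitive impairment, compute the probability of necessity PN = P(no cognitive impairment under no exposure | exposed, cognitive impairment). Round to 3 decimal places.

p₁ = P(outcome | exposed) = 2145/2581 = 0.83107
p₀ = P(outcome | unexposed) = 187/631 = 0.29635
Under exogeneity and monotonicity, PN = (p₁ − p₀)/p₁.
PN = (0.83107 − 0.29635) / 0.83107 ≈ 0.6434

PN ≈ 0.643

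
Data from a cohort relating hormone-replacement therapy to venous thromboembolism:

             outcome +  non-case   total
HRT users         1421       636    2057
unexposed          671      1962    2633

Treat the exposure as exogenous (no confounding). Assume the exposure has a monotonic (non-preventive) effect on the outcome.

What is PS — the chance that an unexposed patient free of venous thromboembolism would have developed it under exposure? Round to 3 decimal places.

PS ≈ 0.585

p₁ = P(outcome | exposed) = 1421/2057 = 0.69081
p₀ = P(outcome | unexposed) = 671/2633 = 0.25484
Under exogeneity and monotonicity, PS = (p₁ − p₀) / (1 − p₀).
PS = (0.69081 − 0.25484) / (1 − 0.25484) = 0.43597 / 0.74516 ≈ 0.5851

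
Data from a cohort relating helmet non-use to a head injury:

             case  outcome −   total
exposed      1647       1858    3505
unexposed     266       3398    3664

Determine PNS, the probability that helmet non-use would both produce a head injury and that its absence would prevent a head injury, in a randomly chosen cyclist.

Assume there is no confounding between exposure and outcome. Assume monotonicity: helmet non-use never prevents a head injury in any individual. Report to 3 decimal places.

p₁ = P(outcome | exposed) = 1647/3505 = 0.4699
p₀ = P(outcome | unexposed) = 266/3664 = 0.072598
Under exogeneity and monotonicity, PNS = p₁ − p₀.
PNS = 0.4699 − 0.072598 = 0.3973

PNS ≈ 0.397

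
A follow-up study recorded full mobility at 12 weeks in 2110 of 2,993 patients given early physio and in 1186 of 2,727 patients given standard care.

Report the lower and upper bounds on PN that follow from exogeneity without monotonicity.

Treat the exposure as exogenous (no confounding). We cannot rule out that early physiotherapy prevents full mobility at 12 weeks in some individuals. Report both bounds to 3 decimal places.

0.383 ≤ PN ≤ 0.802

p₁ = P(outcome | exposed) = 2110/2993 = 0.70498
p₀ = P(outcome | unexposed) = 1186/2727 = 0.43491
Under exogeneity alone the bounds on PN are max{0,(p₁−p₀)/p₁} ≤ PN ≤ min{1,(1−p₀)/p₁}.
  lower = (p₁ − p₀)/p₁ = 0.27007 / 0.70498 ≈ 0.3831
  upper = min{1, (1 − p₀)/p₁} = 0.56509 / 0.70498 ≈ 0.8016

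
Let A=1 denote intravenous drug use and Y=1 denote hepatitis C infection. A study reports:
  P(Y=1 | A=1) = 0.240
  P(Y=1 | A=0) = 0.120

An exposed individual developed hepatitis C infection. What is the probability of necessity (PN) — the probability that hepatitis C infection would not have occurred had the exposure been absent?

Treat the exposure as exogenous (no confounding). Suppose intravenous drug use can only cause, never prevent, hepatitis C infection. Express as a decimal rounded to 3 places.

PN ≈ 0.500

Let p₁ = 0.24, p₀ = 0.12.
Under exogeneity and monotonicity, PN = (p₁ − p₀) / p₁.
PN = (0.24 − 0.12) / 0.24 = 0.12 / 0.24 ≈ 0.5000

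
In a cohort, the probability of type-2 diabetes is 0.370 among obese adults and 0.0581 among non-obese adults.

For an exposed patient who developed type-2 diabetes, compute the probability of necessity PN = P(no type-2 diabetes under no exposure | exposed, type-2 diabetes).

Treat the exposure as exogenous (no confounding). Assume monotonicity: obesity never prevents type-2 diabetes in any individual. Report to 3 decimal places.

PN ≈ 0.843

Let p₁ = 0.37, p₀ = 0.0581.
Under exogeneity and monotonicity, PN = (p₁ − p₀) / p₁.
PN = (0.37 − 0.0581) / 0.37 = 0.3119 / 0.37 ≈ 0.8430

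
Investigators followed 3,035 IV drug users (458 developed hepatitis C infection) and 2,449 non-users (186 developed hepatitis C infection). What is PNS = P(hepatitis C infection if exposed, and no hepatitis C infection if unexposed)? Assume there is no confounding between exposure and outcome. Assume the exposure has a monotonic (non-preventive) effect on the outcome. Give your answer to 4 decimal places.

p₁ = P(outcome | exposed) = 458/3035 = 0.15091
p₀ = P(outcome | unexposed) = 186/2449 = 0.075949
Under exogeneity and monotonicity, PNS = p₁ − p₀.
PNS = 0.15091 − 0.075949 = 0.074957

PNS ≈ 0.0750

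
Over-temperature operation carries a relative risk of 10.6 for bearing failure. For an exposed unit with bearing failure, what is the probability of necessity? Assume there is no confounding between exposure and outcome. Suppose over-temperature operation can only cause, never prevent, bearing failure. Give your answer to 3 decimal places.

Under exogeneity and monotonicity, PN = (RR − 1) / RR = 1 − 1/RR.
PN = (10.6 − 1) / 10.6 = 9.6 / 10.6 ≈ 0.9057

PN ≈ 0.906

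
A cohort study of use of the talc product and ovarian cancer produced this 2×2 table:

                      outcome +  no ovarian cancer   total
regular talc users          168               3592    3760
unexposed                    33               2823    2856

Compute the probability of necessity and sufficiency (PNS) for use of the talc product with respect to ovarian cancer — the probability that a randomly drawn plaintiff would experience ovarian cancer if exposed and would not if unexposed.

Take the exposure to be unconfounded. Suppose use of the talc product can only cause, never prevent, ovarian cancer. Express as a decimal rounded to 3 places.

PNS ≈ 0.033

p₁ = P(outcome | exposed) = 168/3760 = 0.044681
p₀ = P(outcome | unexposed) = 33/2856 = 0.011555
Under exogeneity and monotonicity, PNS = p₁ − p₀.
PNS = 0.044681 − 0.011555 = 0.033126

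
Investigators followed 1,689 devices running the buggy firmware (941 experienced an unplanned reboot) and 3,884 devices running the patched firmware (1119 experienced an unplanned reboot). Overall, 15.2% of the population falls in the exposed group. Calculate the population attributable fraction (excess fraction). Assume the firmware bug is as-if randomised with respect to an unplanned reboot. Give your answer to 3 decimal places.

p₁ = P(outcome | exposed) = 941/1689 = 0.55713
p₀ = P(outcome | unexposed) = 1119/3884 = 0.28811
Overall risk P(Y=1) = π·p₁ + (1−π)·p₀ = 0.152×0.55713 + 0.848×0.28811 = 0.329.
Under exogeneity, PAF = [P(Y=1) − p₀] / P(Y=1).
PAF = (0.329 − 0.28811) / 0.329 ≈ 0.1243

PAF ≈ 0.124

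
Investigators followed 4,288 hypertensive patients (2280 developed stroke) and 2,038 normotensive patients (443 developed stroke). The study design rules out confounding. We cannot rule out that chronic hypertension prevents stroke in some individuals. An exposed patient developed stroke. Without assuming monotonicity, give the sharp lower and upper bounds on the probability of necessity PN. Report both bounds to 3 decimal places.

0.591 ≤ PN ≤ 1.000

p₁ = P(outcome | exposed) = 2280/4288 = 0.53172
p₀ = P(outcome | unexposed) = 443/2038 = 0.21737
Under exogeneity alone the bounds on PN are max{0,(p₁−p₀)/p₁} ≤ PN ≤ min{1,(1−p₀)/p₁}.
  lower = (p₁ − p₀)/p₁ = 0.31435 / 0.53172 ≈ 0.5912
  upper = min{1, (1 − p₀)/p₁} = 0.78263 / 0.53172 ≈ 1.4719 → capped at 1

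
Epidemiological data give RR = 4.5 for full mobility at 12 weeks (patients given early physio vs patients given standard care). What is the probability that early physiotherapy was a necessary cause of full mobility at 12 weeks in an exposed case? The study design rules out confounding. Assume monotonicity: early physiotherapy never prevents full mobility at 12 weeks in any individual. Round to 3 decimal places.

Under exogeneity and monotonicity, PN = (RR − 1) / RR = 1 − 1/RR.
PN = (4.5 − 1) / 4.5 = 3.5 / 4.5 ≈ 0.7778

PN ≈ 0.778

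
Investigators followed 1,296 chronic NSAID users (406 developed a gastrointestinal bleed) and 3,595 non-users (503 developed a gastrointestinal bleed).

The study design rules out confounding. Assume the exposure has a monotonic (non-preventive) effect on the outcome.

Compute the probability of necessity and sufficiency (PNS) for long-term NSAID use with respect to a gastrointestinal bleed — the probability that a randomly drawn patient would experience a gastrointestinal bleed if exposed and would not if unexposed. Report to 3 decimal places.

PNS ≈ 0.173

p₁ = P(outcome | exposed) = 406/1296 = 0.31327
p₀ = P(outcome | unexposed) = 503/3595 = 0.13992
Under exogeneity and monotonicity, PNS = p₁ − p₀.
PNS = 0.31327 − 0.13992 = 0.17336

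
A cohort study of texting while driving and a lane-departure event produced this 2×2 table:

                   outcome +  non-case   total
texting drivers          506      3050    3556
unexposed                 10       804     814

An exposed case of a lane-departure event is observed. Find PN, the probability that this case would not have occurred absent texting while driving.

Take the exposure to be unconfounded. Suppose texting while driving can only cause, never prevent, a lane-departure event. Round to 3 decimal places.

p₁ = P(outcome | exposed) = 506/3556 = 0.14229
p₀ = P(outcome | unexposed) = 10/814 = 0.012285
Under exogeneity and monotonicity, PN = (p₁ − p₀) / p₁.
PN = (0.14229 − 0.012285) / 0.14229 = 0.13001 / 0.14229 ≈ 0.9137

PN ≈ 0.914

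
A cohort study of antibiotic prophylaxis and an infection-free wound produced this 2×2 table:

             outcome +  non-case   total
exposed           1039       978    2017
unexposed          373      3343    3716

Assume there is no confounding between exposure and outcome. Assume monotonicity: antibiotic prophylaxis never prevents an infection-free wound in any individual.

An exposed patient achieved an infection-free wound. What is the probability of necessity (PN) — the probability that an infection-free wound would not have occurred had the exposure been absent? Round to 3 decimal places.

p₁ = P(outcome | exposed) = 1039/2017 = 0.51512
p₀ = P(outcome | unexposed) = 373/3716 = 0.10038
Under exogeneity and monotonicity, PN = (p₁ − p₀)/p₁.
PN = (0.51512 − 0.10038) / 0.51512 ≈ 0.8051

PN ≈ 0.805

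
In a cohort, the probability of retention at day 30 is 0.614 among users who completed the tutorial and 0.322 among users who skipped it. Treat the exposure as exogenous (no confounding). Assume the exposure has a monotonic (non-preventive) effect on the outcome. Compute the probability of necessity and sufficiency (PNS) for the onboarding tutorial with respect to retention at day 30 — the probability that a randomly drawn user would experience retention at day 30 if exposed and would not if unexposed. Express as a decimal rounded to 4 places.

PNS ≈ 0.2920

Let p₁ = 0.614, p₀ = 0.322.
Under exogeneity and monotonicity, PNS = p₁ − p₀.
PNS = 0.614 − 0.322 = 0.292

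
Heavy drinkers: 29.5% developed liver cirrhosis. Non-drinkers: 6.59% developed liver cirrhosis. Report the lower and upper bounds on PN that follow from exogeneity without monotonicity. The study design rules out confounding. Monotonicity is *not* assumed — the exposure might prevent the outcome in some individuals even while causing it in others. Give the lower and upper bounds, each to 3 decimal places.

p₁ = 0.295, p₀ = 0.0659.
Under exogeneity alone the bounds on PN are max{0,(p₁−p₀)/p₁} ≤ PN ≤ min{1,(1−p₀)/p₁}.
  lower = (p₁ − p₀)/p₁ = 0.2291 / 0.295 ≈ 0.7766
  upper = min{1, (1 − p₀)/p₁} = 0.9341 / 0.295 ≈ 3.1664 → capped at 1

0.777 ≤ PN ≤ 1.000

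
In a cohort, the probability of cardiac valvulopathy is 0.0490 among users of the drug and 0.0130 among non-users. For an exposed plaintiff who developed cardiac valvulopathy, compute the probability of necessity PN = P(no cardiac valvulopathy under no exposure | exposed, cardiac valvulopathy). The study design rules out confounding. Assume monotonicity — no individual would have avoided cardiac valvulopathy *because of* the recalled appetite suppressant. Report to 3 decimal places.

Let p₁ = 0.049, p₀ = 0.013.
Under exogeneity and monotonicity, PN = (p₁ − p₀) / p₁.
PN = (0.049 − 0.013) / 0.049 = 0.036 / 0.049 ≈ 0.7347

PN ≈ 0.735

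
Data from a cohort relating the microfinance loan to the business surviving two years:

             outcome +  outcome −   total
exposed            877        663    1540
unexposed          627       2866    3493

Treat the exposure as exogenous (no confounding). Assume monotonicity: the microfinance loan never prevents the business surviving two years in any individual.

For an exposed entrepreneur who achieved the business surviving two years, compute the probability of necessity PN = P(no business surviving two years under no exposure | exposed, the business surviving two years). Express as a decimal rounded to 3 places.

p₁ = P(outcome | exposed) = 877/1540 = 0.56948
p₀ = P(outcome | unexposed) = 627/3493 = 0.1795
Under exogeneity and monotonicity, PN = (p₁ − p₀)/p₁.
PN = (0.56948 − 0.1795) / 0.56948 ≈ 0.6848

PN ≈ 0.685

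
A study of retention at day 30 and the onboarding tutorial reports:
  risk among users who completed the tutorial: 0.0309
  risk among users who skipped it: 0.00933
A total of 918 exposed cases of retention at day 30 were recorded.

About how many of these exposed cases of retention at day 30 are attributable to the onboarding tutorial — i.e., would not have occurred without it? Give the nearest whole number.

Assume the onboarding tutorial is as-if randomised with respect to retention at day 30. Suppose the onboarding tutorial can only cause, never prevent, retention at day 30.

about 641 cases

Let p₁ = 0.0309, p₀ = 0.00933.
PN = (p₁ − p₀)/p₁ = (0.0309 − 0.00933) / 0.0309 ≈ 0.69806.
Attributable cases ≈ PN × (exposed cases) = 0.69806 × 918 ≈ 640.82.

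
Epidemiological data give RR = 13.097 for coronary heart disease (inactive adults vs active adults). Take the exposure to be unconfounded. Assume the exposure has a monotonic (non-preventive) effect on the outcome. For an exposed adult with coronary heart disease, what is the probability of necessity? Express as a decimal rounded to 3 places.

PN ≈ 0.924

Under exogeneity and monotonicity, PN = (RR − 1) / RR = 1 − 1/RR.
PN = (13.097 − 1) / 13.097 = 12.1 / 13.097 ≈ 0.9236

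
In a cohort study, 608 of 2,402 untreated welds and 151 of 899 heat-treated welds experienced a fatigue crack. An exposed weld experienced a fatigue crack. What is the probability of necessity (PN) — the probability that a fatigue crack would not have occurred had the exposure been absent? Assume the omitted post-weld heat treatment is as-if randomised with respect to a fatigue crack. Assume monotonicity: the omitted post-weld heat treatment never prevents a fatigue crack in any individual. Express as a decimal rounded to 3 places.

p₁ = P(outcome | exposed) = 608/2402 = 0.25312
p₀ = P(outcome | unexposed) = 151/899 = 0.16796
Under exogeneity and monotonicity, PN = (p₁ − p₀) / p₁.
PN = (0.25312 − 0.16796) / 0.25312 = 0.085158 / 0.25312 ≈ 0.3364

PN ≈ 0.336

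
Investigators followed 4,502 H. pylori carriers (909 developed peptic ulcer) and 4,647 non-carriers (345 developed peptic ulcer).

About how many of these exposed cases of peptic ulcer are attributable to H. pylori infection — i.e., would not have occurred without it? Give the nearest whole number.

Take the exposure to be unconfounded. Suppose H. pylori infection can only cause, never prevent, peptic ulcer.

p₁ = P(outcome | exposed) = 909/4502 = 0.20191
p₀ = P(outcome | unexposed) = 345/4647 = 0.074241
PN = (p₁ − p₀)/p₁ = (0.20191 − 0.074241) / 0.20191 ≈ 0.63230.
Attributable cases ≈ PN × (exposed cases) = 0.63230 × 909 ≈ 574.77.

about 575 cases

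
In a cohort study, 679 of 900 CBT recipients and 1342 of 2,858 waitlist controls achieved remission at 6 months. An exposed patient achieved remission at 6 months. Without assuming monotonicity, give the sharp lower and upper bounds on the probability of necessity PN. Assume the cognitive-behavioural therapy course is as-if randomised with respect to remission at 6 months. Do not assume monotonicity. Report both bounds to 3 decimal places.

0.378 ≤ PN ≤ 0.703

p₁ = P(outcome | exposed) = 679/900 = 0.75444
p₀ = P(outcome | unexposed) = 1342/2858 = 0.46956
Under exogeneity alone the bounds on PN are max{0,(p₁−p₀)/p₁} ≤ PN ≤ min{1,(1−p₀)/p₁}.
  lower = (p₁ − p₀)/p₁ = 0.28489 / 0.75444 ≈ 0.3776
  upper = min{1, (1 − p₀)/p₁} = 0.53044 / 0.75444 ≈ 0.7031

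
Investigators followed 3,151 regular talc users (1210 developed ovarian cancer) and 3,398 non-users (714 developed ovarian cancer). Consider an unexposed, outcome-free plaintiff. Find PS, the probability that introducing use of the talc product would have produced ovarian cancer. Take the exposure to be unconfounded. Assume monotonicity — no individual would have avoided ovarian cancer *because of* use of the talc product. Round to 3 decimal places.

p₁ = P(outcome | exposed) = 1210/3151 = 0.38401
p₀ = P(outcome | unexposed) = 714/3398 = 0.21012
Under exogeneity and monotonicity, PS = (p₁ − p₀) / (1 − p₀).
PS = (0.38401 − 0.21012) / (1 − 0.21012) = 0.17388 / 0.78988 ≈ 0.2201

PS ≈ 0.220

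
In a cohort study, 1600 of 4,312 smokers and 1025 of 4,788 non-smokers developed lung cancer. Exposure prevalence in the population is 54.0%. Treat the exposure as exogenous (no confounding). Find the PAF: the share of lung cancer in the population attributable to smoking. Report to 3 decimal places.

p₁ = P(outcome | exposed) = 1600/4312 = 0.37106
p₀ = P(outcome | unexposed) = 1025/4788 = 0.21408
Overall risk P(Y=1) = π·p₁ + (1−π)·p₀ = 0.54×0.37106 + 0.46×0.21408 = 0.29885.
Under exogeneity, PAF = [P(Y=1) − p₀] / P(Y=1).
PAF = (0.29885 − 0.21408) / 0.29885 ≈ 0.2837

PAF ≈ 0.284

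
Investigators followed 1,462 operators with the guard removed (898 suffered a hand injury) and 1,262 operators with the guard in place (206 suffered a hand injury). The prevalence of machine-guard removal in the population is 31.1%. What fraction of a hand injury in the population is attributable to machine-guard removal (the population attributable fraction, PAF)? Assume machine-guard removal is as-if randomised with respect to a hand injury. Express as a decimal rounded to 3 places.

p₁ = P(outcome | exposed) = 898/1462 = 0.61423
p₀ = P(outcome | unexposed) = 206/1262 = 0.16323
Overall risk P(Y=1) = π·p₁ + (1−π)·p₀ = 0.311×0.61423 + 0.689×0.16323 = 0.30349.
Under exogeneity, PAF = [P(Y=1) − p₀] / P(Y=1).
PAF = (0.30349 − 0.16323) / 0.30349 ≈ 0.4622

PAF ≈ 0.462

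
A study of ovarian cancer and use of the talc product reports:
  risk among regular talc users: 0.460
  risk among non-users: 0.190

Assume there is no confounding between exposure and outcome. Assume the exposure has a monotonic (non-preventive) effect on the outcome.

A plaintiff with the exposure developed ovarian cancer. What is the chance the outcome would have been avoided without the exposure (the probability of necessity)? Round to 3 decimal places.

PN ≈ 0.587

Let p₁ = 0.46, p₀ = 0.19.
Under exogeneity and monotonicity, PN = (p₁ − p₀) / p₁.
PN = (0.46 − 0.19) / 0.46 = 0.27 / 0.46 ≈ 0.5870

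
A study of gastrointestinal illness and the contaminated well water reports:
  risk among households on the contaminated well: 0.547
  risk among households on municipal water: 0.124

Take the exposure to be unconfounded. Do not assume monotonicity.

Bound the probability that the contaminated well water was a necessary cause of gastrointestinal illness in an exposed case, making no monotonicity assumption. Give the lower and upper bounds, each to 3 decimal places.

0.773 ≤ PN ≤ 1.000

Let p₁ = 0.547, p₀ = 0.124.
Under exogeneity alone the bounds on PN are max{0,(p₁−p₀)/p₁} ≤ PN ≤ min{1,(1−p₀)/p₁}.
  lower = (p₁ − p₀)/p₁ = 0.423 / 0.547 ≈ 0.7733
  upper = min{1, (1 − p₀)/p₁} = 0.876 / 0.547 ≈ 1.6015 → capped at 1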